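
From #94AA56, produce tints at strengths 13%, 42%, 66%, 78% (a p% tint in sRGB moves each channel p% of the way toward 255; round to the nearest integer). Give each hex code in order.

#94AA56 is rgb(148, 170, 86).
13%: (148 + 13.91 = 161.91→162, 170 + 11.05 = 181.05→181, 86 + 21.97 = 107.97→108) → #A2B56C
42%: (148 + 44.94 = 192.94→193, 170 + 35.7 = 205.7→206, 86 + 70.98 = 156.98→157) → #C1CE9D
66%: (148 + 70.62 = 218.62→219, 170 + 56.1 = 226.1→226, 86 + 111.54 = 197.54→198) → #DBE2C6
78%: (148 + 83.46 = 231.46→231, 170 + 66.3 = 236.3→236, 86 + 131.82 = 217.82→218) → #E7ECDA

#A2B56C, #C1CE9D, #DBE2C6, #E7ECDA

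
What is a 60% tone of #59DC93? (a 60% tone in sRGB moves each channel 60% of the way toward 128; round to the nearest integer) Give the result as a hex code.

#70A588

#59DC93 is rgb(89, 220, 147).
A 60% tone moves each channel 60% toward 128:
  R: 89 + 0.6×(128−89) = 89 + 23.4 = 112.4 → 112
  G: 220 − 55.2 = 164.8 → 165
  B: 147 + 0.6×(128−147) = 147 − 11.4 = 135.6 → 136
rgb(112, 165, 136) = #70A588.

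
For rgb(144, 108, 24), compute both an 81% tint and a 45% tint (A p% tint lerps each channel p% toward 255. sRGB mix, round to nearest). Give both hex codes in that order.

#eae3d3, #c2ae80

81% tint:
  R: 144 + 0.81×(255−144) = 144 + 89.91 = 233.91 → 234
  G: 108 + 0.81×(255−108) = 108 + 119.07 = 227.07 → 227
  B: 24 + 0.81×(255−24) = 24 + 187.11 = 211.11 → 211
  → #eae3d3
45% tint:
  R: 144 + 0.45×(255−144) = 144 + 49.95 = 193.95 → 194
  G: 108 + 66.15 = 174.15 → 174
  B: 24 + 0.45×(255−24) = 24 + 103.95 = 127.95 → 128
  → #c2ae80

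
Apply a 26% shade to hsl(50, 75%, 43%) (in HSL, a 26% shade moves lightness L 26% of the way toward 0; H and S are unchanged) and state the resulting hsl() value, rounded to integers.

L moves 26% from 43 toward 0: 43 − 11.18 = 31.82 → 32.
H and S are unchanged.

hsl(50, 75%, 32%)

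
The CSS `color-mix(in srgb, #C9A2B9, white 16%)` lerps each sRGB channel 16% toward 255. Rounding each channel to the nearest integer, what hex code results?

#C9A2B9 is rgb(201, 162, 185).
Per channel, c → c + 0.16(255 − c):
  R: 201 + 8.64 = 209.64 → 210
  G: 162 + 14.88 = 176.88 → 177
  B: 185 + 0.16×(255−185) = 185 + 11.2 = 196.2 → 196
rgb(210, 177, 196) = #D2B1C4.

#D2B1C4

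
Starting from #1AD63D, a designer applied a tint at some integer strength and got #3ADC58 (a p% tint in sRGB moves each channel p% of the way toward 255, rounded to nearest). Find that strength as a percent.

#1AD63D is rgb(26, 214, 61); #3ADC58 is rgb(58, 220, 88).
On the R channel (widest range): 58 ≈ 26 + (p/100)(255 − 26), so p ≈ 100×(58 − 26)/(255 − 26) = 3200/229 = 13.97.
p = 14 reproduces all three channels after rounding.

14%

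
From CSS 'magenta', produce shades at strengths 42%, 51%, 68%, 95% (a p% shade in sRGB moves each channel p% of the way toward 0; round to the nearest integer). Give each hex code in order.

#940094, #7d007d, #520052, #0d000d

CSS magenta is rgb(255, 0, 255).
42%: (255 − 107.1 = 147.9→148, 0→0, 255 − 107.1 = 147.9→148) → #940094
51%: (255 − 130.05 = 124.95→125, 0→0, 255 − 130.05 = 124.95→125) → #7d007d
68%: (255 − 173.4 = 81.6→82, 0→0, 255 − 173.4 = 81.6→82) → #520052
95%: (255 − 242.25 = 12.75→13, 0→0, 255 − 242.25 = 12.75→13) → #0d000d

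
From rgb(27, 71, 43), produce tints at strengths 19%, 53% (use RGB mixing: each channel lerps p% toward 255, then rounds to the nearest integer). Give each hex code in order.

19%: (27 + 43.32 = 70.32→70, 71 + 34.96 = 105.96→106, 43 + 40.28 = 83.28→83) → #466A53
53%: (27 + 120.84 = 147.84→148, 71 + 97.52 = 168.52→169, 43 + 112.36 = 155.36→155) → #94A99B

#466A53, #94A99B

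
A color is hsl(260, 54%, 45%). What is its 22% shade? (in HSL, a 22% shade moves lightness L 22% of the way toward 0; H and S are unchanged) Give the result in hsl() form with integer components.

L moves 22% from 45 toward 0: 45 − 9.9 = 35.1 → 35.
H and S are unchanged.

hsl(260, 54%, 35%)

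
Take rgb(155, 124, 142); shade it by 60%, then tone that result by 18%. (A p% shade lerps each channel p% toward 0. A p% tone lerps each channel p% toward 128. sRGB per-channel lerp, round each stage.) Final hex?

#4A4046

Lerp each channel 60% toward 0:
  R: 155 + 0.6×(0−155) = 155 − 93 = 62 → 62
  G: 124 + 0.6×(0−124) = 124 − 74.4 = 49.6 → 50
  B: 142 − 85.2 = 56.8 → 57
After the shade: rgb(62, 50, 57) = #3E3239.
Lerp each channel 18% toward 128:
  R: 62 + 0.18×(128−62) = 62 + 11.88 = 73.88 → 74
  G: 50 + 0.18×(128−50) = 50 + 14.04 = 64.04 → 64
  B: 57 + 0.18×(128−57) = 57 + 12.78 = 69.78 → 70
rgb(74, 64, 70) = #4A4046.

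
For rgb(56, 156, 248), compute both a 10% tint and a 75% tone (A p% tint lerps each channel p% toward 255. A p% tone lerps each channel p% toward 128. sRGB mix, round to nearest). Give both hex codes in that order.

10% tint:
  R: 56 + 0.1×(255−56) = 56 + 19.9 = 75.9 → 76
  G: 156 + 9.9 = 165.9 → 166
  B: 248 + 0.7 = 248.7 → 249
  → #4ca6f9
75% tone:
  R: 56 + 0.75×(128−56) = 56 + 54 = 110 → 110
  G: 156 + 0.75×(128−156) = 156 − 21 = 135 → 135
  B: 248 + 0.75×(128−248) = 248 − 90 = 158 → 158
  → #6e879e

#4ca6f9, #6e879e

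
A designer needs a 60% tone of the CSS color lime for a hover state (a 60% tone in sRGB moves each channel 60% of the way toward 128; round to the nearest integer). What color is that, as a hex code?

#4DB34D

CSS lime is rgb(0, 255, 0).
Per channel, c → c + 0.6(128 − c):
  R: 0 + 76.8 = 76.8 → 77
  G: 255 − 76.2 = 178.8 → 179
  B: 0 + 0.6×(128−0) = 0 + 76.8 = 76.8 → 77
rgb(77, 179, 77) = #4DB34D.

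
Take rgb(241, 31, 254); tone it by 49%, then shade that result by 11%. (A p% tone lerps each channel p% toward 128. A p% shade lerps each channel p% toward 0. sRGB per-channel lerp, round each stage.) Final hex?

#a646ab

A 49% tone moves each channel 49% toward 128:
  R: 241 − 55.37 = 185.63 → 186
  G: 31 + 0.49×(128−31) = 31 + 47.53 = 78.53 → 79
  B: 254 − 61.74 = 192.26 → 192
After the tone: rgb(186, 79, 192) = #ba4fc0.
Lerp each channel 11% toward 0:
  R: 186 + 0.11×(0−186) = 186 − 20.46 = 165.54 → 166
  G: 79 + 0.11×(0−79) = 79 − 8.69 = 70.31 → 70
  B: 192 − 21.12 = 170.88 → 171
rgb(166, 70, 171) = #a646ab.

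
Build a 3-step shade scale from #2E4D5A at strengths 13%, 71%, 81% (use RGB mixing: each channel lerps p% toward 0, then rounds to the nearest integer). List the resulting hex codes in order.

#28434E, #0D161A, #090F11

#2E4D5A is rgb(46, 77, 90).
13%: (46 − 5.98 = 40.02→40, 77 − 10.01 = 66.99→67, 90 − 11.7 = 78.3→78) → #28434E
71%: (46 − 32.66 = 13.34→13, 77 − 54.67 = 22.33→22, 90 − 63.9 = 26.1→26) → #0D161A
81%: (46 − 37.26 = 8.74→9, 77 − 62.37 = 14.63→15, 90 − 72.9 = 17.1→17) → #090F11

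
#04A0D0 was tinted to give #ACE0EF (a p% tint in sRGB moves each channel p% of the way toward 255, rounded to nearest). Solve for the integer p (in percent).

#04A0D0 is rgb(4, 160, 208); #ACE0EF is rgb(172, 224, 239).
On the R channel (widest range): 172 ≈ 4 + (p/100)(255 − 4), so p ≈ 100×(172 − 4)/(255 − 4) = 16800/251 = 66.93.
p = 67 reproduces all three channels after rounding.

67%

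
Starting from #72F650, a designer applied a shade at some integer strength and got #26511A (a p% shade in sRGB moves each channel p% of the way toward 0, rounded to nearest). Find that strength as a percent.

#72F650 is rgb(114, 246, 80); #26511A is rgb(38, 81, 26).
On the G channel (widest range): 81 ≈ 246 + (p/100)(0 − 246), so p ≈ 100×(81 − 246)/(0 − 246) = -16500/-246 = 67.07.
p = 67 reproduces all three channels after rounding.

67%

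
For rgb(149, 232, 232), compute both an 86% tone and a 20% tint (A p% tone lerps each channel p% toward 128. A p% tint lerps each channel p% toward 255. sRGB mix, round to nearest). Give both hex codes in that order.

#838F8F, #AAEDED

86% tone:
  R: 149 + 0.86×(128−149) = 149 − 18.06 = 130.94 → 131
  G: 232 + 0.86×(128−232) = 232 − 89.44 = 142.56 → 143
  B: 232 + 0.86×(128−232) = 232 − 89.44 = 142.56 → 143
  → #838F8F
20% tint:
  R: 149 + 0.2×(255−149) = 149 + 21.2 = 170.2 → 170
  G: 232 + 4.6 = 236.6 → 237
  B: 232 + 0.2×(255−232) = 232 + 4.6 = 236.6 → 237
  → #AAEDED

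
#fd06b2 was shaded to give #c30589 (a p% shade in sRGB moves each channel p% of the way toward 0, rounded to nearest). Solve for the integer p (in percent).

#fd06b2 is rgb(253, 6, 178); #c30589 is rgb(195, 5, 137).
On the R channel (widest range): 195 ≈ 253 + (p/100)(0 − 253), so p ≈ 100×(195 − 253)/(0 − 253) = -5800/-253 = 22.92.
p = 23 reproduces all three channels after rounding.

23%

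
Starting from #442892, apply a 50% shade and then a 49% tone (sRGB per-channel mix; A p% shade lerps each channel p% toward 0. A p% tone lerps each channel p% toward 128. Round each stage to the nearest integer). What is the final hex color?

#504964

#442892 is rgb(68, 40, 146).
Lerp each channel 50% toward 0:
  R: 68 − 34 = 34 → 34
  G: 40 + 0.5×(0−40) = 40 − 20 = 20 → 20
  B: 146 − 73 = 73 → 73
After the shade: rgb(34, 20, 73) = #221449.
Per channel, c → c + 0.49(128 − c):
  R: 34 + 46.06 = 80.06 → 80
  G: 20 + 0.49×(128−20) = 20 + 52.92 = 72.92 → 73
  B: 73 + 26.95 = 99.95 → 100
rgb(80, 73, 100) = #504964.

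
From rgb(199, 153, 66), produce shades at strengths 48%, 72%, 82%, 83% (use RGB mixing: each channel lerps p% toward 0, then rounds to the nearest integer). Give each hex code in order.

48%: (199 − 95.52 = 103.48→103, 153 − 73.44 = 79.56→80, 66 − 31.68 = 34.32→34) → #675022
72%: (199 − 143.28 = 55.72→56, 153 − 110.16 = 42.84→43, 66 − 47.52 = 18.48→18) → #382b12
82%: (199 − 163.18 = 35.82→36, 153 − 125.46 = 27.54→28, 66 − 54.12 = 11.88→12) → #241c0c
83%: (199 − 165.17 = 33.83→34, 153 − 126.99 = 26.01→26, 66 − 54.78 = 11.22→11) → #221a0b

#675022, #382b12, #241c0c, #221a0b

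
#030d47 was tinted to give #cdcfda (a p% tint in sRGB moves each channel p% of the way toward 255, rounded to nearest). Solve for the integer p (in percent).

#030d47 is rgb(3, 13, 71); #cdcfda is rgb(205, 207, 218).
On the R channel (widest range): 205 ≈ 3 + (p/100)(255 − 3), so p ≈ 100×(205 − 3)/(255 − 3) = 20200/252 = 80.16.
p = 80 reproduces all three channels after rounding.

80%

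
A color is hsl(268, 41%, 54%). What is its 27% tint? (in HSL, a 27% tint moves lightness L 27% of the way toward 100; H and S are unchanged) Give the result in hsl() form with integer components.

L moves 27% from 54 toward 100: 54 + 12.42 = 66.42 → 66.
H and S are unchanged.

hsl(268, 41%, 66%)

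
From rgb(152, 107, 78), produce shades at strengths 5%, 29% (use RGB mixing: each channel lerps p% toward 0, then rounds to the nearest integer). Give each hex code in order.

#90664A, #6C4C37

5%: (152 − 7.6 = 144.4→144, 107 − 5.35 = 101.65→102, 78 − 3.9 = 74.1→74) → #90664A
29%: (152 − 44.08 = 107.92→108, 107 − 31.03 = 75.97→76, 78 − 22.62 = 55.38→55) → #6C4C37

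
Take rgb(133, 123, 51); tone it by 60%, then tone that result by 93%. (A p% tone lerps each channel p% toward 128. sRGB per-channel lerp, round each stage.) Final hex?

Lerp each channel 60% toward 128:
  R: 133 + 0.6×(128−133) = 133 − 3 = 130 → 130
  G: 123 + 3 = 126 → 126
  B: 51 + 0.6×(128−51) = 51 + 46.2 = 97.2 → 97
After the tone: rgb(130, 126, 97) = #827E61.
Per channel, c → c + 0.93(128 − c):
  R: 130 + 0.93×(128−130) = 130 − 1.86 = 128.14 → 128
  G: 126 + 1.86 = 127.86 → 128
  B: 97 + 0.93×(128−97) = 97 + 28.83 = 125.83 → 126
rgb(128, 128, 126) = #80807E.

#80807E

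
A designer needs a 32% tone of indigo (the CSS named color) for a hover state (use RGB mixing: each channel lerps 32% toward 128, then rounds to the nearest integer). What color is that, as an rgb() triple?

CSS indigo is rgb(75, 0, 130).
Per channel, c → c + 0.32(128 − c):
  R: 75 + 16.96 = 91.96 → 92
  G: 0 + 40.96 = 40.96 → 41
  B: 130 + 0.32×(128−130) = 130 − 0.64 = 129.36 → 129

rgb(92, 41, 129)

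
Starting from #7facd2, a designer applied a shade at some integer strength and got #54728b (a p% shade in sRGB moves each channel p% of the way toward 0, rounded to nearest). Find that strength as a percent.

#7facd2 is rgb(127, 172, 210); #54728b is rgb(84, 114, 139).
On the B channel (widest range): 139 ≈ 210 + (p/100)(0 − 210), so p ≈ 100×(139 − 210)/(0 − 210) = -7100/-210 = 33.81.
p = 34 reproduces all three channels after rounding.

34%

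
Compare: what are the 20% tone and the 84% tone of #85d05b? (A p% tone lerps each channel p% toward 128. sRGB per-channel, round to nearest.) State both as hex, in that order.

#85d05b is rgb(133, 208, 91).
20% tone:
  R: 133 − 1 = 132 → 132
  G: 208 + 0.2×(128−208) = 208 − 16 = 192 → 192
  B: 91 + 0.2×(128−91) = 91 + 7.4 = 98.4 → 98
  → #84c062
84% tone:
  R: 133 + 0.84×(128−133) = 133 − 4.2 = 128.8 → 129
  G: 208 − 67.2 = 140.8 → 141
  B: 91 + 0.84×(128−91) = 91 + 31.08 = 122.08 → 122
  → #818d7a

#84c062, #818d7a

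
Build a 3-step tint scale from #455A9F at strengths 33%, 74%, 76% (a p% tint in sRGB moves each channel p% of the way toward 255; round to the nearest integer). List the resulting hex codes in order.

#455A9F is rgb(69, 90, 159).
33%: (69 + 61.38 = 130.38→130, 90 + 54.45 = 144.45→144, 159 + 31.68 = 190.68→191) → #8290BF
74%: (69 + 137.64 = 206.64→207, 90 + 122.1 = 212.1→212, 159 + 71.04 = 230.04→230) → #CFD4E6
76%: (69 + 141.36 = 210.36→210, 90 + 125.4 = 215.4→215, 159 + 72.96 = 231.96→232) → #D2D7E8

#8290BF, #CFD4E6, #D2D7E8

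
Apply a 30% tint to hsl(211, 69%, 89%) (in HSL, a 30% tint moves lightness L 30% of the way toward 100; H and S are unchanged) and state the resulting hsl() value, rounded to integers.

L moves 30% from 89 toward 100: 89 + 3.3 = 92.3 → 92.
H and S are unchanged.

hsl(211, 69%, 92%)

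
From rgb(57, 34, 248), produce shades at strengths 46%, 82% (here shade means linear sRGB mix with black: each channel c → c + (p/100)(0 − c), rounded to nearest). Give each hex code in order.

#1F1286, #0A062D

46%: (57 − 26.22 = 30.78→31, 34 − 15.64 = 18.36→18, 248 − 114.08 = 133.92→134) → #1F1286
82%: (57 − 46.74 = 10.26→10, 34 − 27.88 = 6.12→6, 248 − 203.36 = 44.64→45) → #0A062D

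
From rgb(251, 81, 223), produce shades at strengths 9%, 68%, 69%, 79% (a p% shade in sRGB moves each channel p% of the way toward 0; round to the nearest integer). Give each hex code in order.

#e44acb, #501a47, #4e1945, #35112f

9%: (251 − 22.59 = 228.41→228, 81 − 7.29 = 73.71→74, 223 − 20.07 = 202.93→203) → #e44acb
68%: (251 − 170.68 = 80.32→80, 81 − 55.08 = 25.92→26, 223 − 151.64 = 71.36→71) → #501a47
69%: (251 − 173.19 = 77.81→78, 81 − 55.89 = 25.11→25, 223 − 153.87 = 69.13→69) → #4e1945
79%: (251 − 198.29 = 52.71→53, 81 − 63.99 = 17.01→17, 223 − 176.17 = 46.83→47) → #35112f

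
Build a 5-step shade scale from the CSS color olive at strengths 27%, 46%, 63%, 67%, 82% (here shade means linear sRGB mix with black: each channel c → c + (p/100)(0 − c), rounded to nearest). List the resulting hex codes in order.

CSS olive is rgb(128, 128, 0).
27%: (128 − 34.56 = 93.44→93, 128 − 34.56 = 93.44→93, 0→0) → #5D5D00
46%: (128 − 58.88 = 69.12→69, 128 − 58.88 = 69.12→69, 0→0) → #454500
63%: (128 − 80.64 = 47.36→47, 128 − 80.64 = 47.36→47, 0→0) → #2F2F00
67%: (128 − 85.76 = 42.24→42, 128 − 85.76 = 42.24→42, 0→0) → #2A2A00
82%: (128 − 104.96 = 23.04→23, 128 − 104.96 = 23.04→23, 0→0) → #171700

#5D5D00, #454500, #2F2F00, #2A2A00, #171700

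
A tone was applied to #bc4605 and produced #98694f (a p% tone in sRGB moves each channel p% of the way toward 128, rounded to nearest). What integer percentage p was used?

60%

#bc4605 is rgb(188, 70, 5); #98694f is rgb(152, 105, 79).
On the B channel (widest range): 79 ≈ 5 + (p/100)(128 − 5), so p ≈ 100×(79 − 5)/(128 − 5) = 7400/123 = 60.16.
p = 60 reproduces all three channels after rounding.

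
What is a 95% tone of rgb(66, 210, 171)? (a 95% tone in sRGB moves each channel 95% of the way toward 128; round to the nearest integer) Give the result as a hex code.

#7D8482

Lerp each channel 95% toward 128:
  R: 66 + 0.95×(128−66) = 66 + 58.9 = 124.9 → 125
  G: 210 − 77.9 = 132.1 → 132
  B: 171 − 40.85 = 130.15 → 130
rgb(125, 132, 130) = #7D8482.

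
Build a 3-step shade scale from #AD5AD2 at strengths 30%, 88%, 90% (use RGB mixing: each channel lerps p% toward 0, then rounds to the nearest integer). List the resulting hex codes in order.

#793F93, #150B19, #110915

#AD5AD2 is rgb(173, 90, 210).
30%: (173 − 51.9 = 121.1→121, 90 − 27 = 63→63, 210 − 63 = 147→147) → #793F93
88%: (173 − 152.24 = 20.76→21, 90 − 79.2 = 10.8→11, 210 − 184.8 = 25.2→25) → #150B19
90%: (173 − 155.7 = 17.3→17, 90 − 81 = 9→9, 210 − 189 = 21→21) → #110915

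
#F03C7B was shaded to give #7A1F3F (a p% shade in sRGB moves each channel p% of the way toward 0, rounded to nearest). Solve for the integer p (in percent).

#F03C7B is rgb(240, 60, 123); #7A1F3F is rgb(122, 31, 63).
On the R channel (widest range): 122 ≈ 240 + (p/100)(0 − 240), so p ≈ 100×(122 − 240)/(0 − 240) = -11800/-240 = 49.17.
p = 49 reproduces all three channels after rounding.

49%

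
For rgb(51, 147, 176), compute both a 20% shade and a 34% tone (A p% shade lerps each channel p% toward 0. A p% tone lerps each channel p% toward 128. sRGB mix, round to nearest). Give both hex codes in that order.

#29768D, #4D8DA0

20% shade:
  R: 51 − 10.2 = 40.8 → 41
  G: 147 − 29.4 = 117.6 → 118
  B: 176 − 35.2 = 140.8 → 141
  → #29768D
34% tone:
  R: 51 + 26.18 = 77.18 → 77
  G: 147 + 0.34×(128−147) = 147 − 6.46 = 140.54 → 141
  B: 176 − 16.32 = 159.68 → 160
  → #4D8DA0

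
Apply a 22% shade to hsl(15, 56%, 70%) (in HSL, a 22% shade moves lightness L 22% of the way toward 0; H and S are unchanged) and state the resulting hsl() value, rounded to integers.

hsl(15, 56%, 55%)

L moves 22% from 70 toward 0: 70 − 15.4 = 54.6 → 55.
H and S are unchanged.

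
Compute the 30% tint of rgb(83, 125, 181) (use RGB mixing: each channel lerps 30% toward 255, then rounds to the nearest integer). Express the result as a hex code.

#87A4CB

Lerp each channel 30% toward 255:
  R: 83 + 51.6 = 134.6 → 135
  G: 125 + 0.3×(255−125) = 125 + 39 = 164 → 164
  B: 181 + 0.3×(255−181) = 181 + 22.2 = 203.2 → 203
rgb(135, 164, 203) = #87A4CB.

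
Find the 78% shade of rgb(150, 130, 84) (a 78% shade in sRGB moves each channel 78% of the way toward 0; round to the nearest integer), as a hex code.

Per channel, c → c + 0.78(0 − c):
  R: 150 + 0.78×(0−150) = 150 − 117 = 33 → 33
  G: 130 − 101.4 = 28.6 → 29
  B: 84 + 0.78×(0−84) = 84 − 65.52 = 18.48 → 18
rgb(33, 29, 18) = #211D12.

#211D12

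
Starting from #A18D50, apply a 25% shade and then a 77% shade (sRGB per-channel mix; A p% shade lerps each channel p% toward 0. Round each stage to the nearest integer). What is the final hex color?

#A18D50 is rgb(161, 141, 80).
Per channel, c → c + 0.25(0 − c):
  R: 161 + 0.25×(0−161) = 161 − 40.25 = 120.75 → 121
  G: 141 + 0.25×(0−141) = 141 − 35.25 = 105.75 → 106
  B: 80 + 0.25×(0−80) = 80 − 20 = 60 → 60
After the shade: rgb(121, 106, 60) = #796A3C.
Lerp each channel 77% toward 0:
  R: 121 + 0.77×(0−121) = 121 − 93.17 = 27.83 → 28
  G: 106 + 0.77×(0−106) = 106 − 81.62 = 24.38 → 24
  B: 60 + 0.77×(0−60) = 60 − 46.2 = 13.8 → 14
rgb(28, 24, 14) = #1C180E.

#1C180E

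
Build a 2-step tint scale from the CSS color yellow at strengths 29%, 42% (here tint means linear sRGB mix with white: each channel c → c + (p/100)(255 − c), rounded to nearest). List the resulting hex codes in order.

#FFFF4A, #FFFF6B

CSS yellow is rgb(255, 255, 0).
29%: (255→255, 255→255, 0 + 73.95 = 73.95→74) → #FFFF4A
42%: (255→255, 255→255, 0 + 107.1 = 107.1→107) → #FFFF6B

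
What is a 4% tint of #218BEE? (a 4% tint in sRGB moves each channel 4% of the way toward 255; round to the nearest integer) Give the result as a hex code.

#218BEE is rgb(33, 139, 238).
Lerp each channel 4% toward 255:
  R: 33 + 0.04×(255−33) = 33 + 8.88 = 41.88 → 42
  G: 139 + 0.04×(255−139) = 139 + 4.64 = 143.64 → 144
  B: 238 + 0.68 = 238.68 → 239
rgb(42, 144, 239) = #2A90EF.

#2A90EF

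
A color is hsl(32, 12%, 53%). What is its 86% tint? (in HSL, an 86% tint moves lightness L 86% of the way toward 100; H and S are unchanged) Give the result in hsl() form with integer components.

L moves 86% from 53 toward 100: 53 + 40.42 = 93.42 → 93.
H and S are unchanged.

hsl(32, 12%, 93%)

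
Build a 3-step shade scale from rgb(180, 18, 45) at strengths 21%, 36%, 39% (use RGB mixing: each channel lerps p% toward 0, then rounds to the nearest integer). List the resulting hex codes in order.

21%: (180 − 37.8 = 142.2→142, 18 − 3.78 = 14.22→14, 45 − 9.45 = 35.55→36) → #8E0E24
36%: (180 − 64.8 = 115.2→115, 18 − 6.48 = 11.52→12, 45 − 16.2 = 28.8→29) → #730C1D
39%: (180 − 70.2 = 109.8→110, 18 − 7.02 = 10.98→11, 45 − 17.55 = 27.45→27) → #6E0B1B

#8E0E24, #730C1D, #6E0B1B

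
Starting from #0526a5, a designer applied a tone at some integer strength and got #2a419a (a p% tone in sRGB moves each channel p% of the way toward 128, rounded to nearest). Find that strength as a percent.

30%

#0526a5 is rgb(5, 38, 165); #2a419a is rgb(42, 65, 154).
On the R channel (widest range): 42 ≈ 5 + (p/100)(128 − 5), so p ≈ 100×(42 − 5)/(128 − 5) = 3700/123 = 30.08.
p = 30 reproduces all three channels after rounding.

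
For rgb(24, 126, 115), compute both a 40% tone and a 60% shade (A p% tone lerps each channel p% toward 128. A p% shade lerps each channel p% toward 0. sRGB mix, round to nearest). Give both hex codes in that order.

40% tone:
  R: 24 + 0.4×(128−24) = 24 + 41.6 = 65.6 → 66
  G: 126 + 0.4×(128−126) = 126 + 0.8 = 126.8 → 127
  B: 115 + 5.2 = 120.2 → 120
  → #427f78
60% shade:
  R: 24 + 0.6×(0−24) = 24 − 14.4 = 9.6 → 10
  G: 126 + 0.6×(0−126) = 126 − 75.6 = 50.4 → 50
  B: 115 + 0.6×(0−115) = 115 − 69 = 46 → 46
  → #0a322e

#427f78, #0a322e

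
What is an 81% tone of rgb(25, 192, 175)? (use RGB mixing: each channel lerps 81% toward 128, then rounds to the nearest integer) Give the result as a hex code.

Lerp each channel 81% toward 128:
  R: 25 + 0.81×(128−25) = 25 + 83.43 = 108.43 → 108
  G: 192 − 51.84 = 140.16 → 140
  B: 175 + 0.81×(128−175) = 175 − 38.07 = 136.93 → 137
rgb(108, 140, 137) = #6C8C89.

#6C8C89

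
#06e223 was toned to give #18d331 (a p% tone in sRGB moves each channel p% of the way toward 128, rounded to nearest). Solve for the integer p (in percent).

15%

#06e223 is rgb(6, 226, 35); #18d331 is rgb(24, 211, 49).
On the R channel (widest range): 24 ≈ 6 + (p/100)(128 − 6), so p ≈ 100×(24 − 6)/(128 − 6) = 1800/122 = 14.75.
p = 15 reproduces all three channels after rounding.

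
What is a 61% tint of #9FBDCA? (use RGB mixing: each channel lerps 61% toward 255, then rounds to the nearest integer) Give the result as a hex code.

#9FBDCA is rgb(159, 189, 202).
Lerp each channel 61% toward 255:
  R: 159 + 0.61×(255−159) = 159 + 58.56 = 217.56 → 218
  G: 189 + 40.26 = 229.26 → 229
  B: 202 + 0.61×(255−202) = 202 + 32.33 = 234.33 → 234
rgb(218, 229, 234) = #DAE5EA.

#DAE5EA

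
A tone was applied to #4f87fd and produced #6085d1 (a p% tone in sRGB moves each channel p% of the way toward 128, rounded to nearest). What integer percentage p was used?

#4f87fd is rgb(79, 135, 253); #6085d1 is rgb(96, 133, 209).
On the B channel (widest range): 209 ≈ 253 + (p/100)(128 − 253), so p ≈ 100×(209 − 253)/(128 − 253) = -4400/-125 = 35.20.
p = 35 reproduces all three channels after rounding.

35%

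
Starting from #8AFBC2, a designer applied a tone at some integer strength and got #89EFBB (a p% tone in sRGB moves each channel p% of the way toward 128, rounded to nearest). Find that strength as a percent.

10%

#8AFBC2 is rgb(138, 251, 194); #89EFBB is rgb(137, 239, 187).
On the G channel (widest range): 239 ≈ 251 + (p/100)(128 − 251), so p ≈ 100×(239 − 251)/(128 − 251) = -1200/-123 = 9.76.
p = 10 reproduces all three channels after rounding.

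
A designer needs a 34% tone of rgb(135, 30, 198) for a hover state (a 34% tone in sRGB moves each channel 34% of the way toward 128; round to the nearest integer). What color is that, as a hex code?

Per channel, c → c + 0.34(128 − c):
  R: 135 − 2.38 = 132.62 → 133
  G: 30 + 33.32 = 63.32 → 63
  B: 198 − 23.8 = 174.2 → 174
rgb(133, 63, 174) = #853fae.

#853fae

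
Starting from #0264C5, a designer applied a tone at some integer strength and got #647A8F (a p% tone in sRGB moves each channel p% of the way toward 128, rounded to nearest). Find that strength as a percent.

78%

#0264C5 is rgb(2, 100, 197); #647A8F is rgb(100, 122, 143).
On the R channel (widest range): 100 ≈ 2 + (p/100)(128 − 2), so p ≈ 100×(100 − 2)/(128 − 2) = 9800/126 = 77.78.
p = 78 reproduces all three channels after rounding.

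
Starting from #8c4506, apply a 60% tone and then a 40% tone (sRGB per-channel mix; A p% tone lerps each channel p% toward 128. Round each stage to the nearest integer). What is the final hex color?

#8c4506 is rgb(140, 69, 6).
Lerp each channel 60% toward 128:
  R: 140 + 0.6×(128−140) = 140 − 7.2 = 132.8 → 133
  G: 69 + 35.4 = 104.4 → 104
  B: 6 + 0.6×(128−6) = 6 + 73.2 = 79.2 → 79
After the tone: rgb(133, 104, 79) = #85684f.
A 40% tone moves each channel 40% toward 128:
  R: 133 + 0.4×(128−133) = 133 − 2 = 131 → 131
  G: 104 + 9.6 = 113.6 → 114
  B: 79 + 0.4×(128−79) = 79 + 19.6 = 98.6 → 99
rgb(131, 114, 99) = #837263.

#837263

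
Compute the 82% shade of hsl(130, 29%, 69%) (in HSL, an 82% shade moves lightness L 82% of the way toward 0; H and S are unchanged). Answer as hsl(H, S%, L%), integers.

L moves 82% from 69 toward 0: 69 − 56.58 = 12.42 → 12.
H and S are unchanged.

hsl(130, 29%, 12%)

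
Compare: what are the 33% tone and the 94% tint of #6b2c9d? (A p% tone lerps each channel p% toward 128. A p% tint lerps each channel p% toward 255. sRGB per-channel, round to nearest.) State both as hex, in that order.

#724893, #f6f2f9

#6b2c9d is rgb(107, 44, 157).
33% tone:
  R: 107 + 6.93 = 113.93 → 114
  G: 44 + 0.33×(128−44) = 44 + 27.72 = 71.72 → 72
  B: 157 + 0.33×(128−157) = 157 − 9.57 = 147.43 → 147
  → #724893
94% tint:
  R: 107 + 0.94×(255−107) = 107 + 139.12 = 246.12 → 246
  G: 44 + 198.34 = 242.34 → 242
  B: 157 + 0.94×(255−157) = 157 + 92.12 = 249.12 → 249
  → #f6f2f9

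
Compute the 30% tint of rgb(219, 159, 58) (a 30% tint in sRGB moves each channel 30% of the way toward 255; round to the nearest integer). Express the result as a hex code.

Per channel, c → c + 0.3(255 − c):
  R: 219 + 10.8 = 229.8 → 230
  G: 159 + 0.3×(255−159) = 159 + 28.8 = 187.8 → 188
  B: 58 + 0.3×(255−58) = 58 + 59.1 = 117.1 → 117
rgb(230, 188, 117) = #E6BC75.

#E6BC75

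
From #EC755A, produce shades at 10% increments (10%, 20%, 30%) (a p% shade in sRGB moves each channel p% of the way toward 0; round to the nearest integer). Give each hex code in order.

#EC755A is rgb(236, 117, 90).
10%: (236 − 23.6 = 212.4→212, 117 − 11.7 = 105.3→105, 90 − 9 = 81→81) → #D46951
20%: (236 − 47.2 = 188.8→189, 117 − 23.4 = 93.6→94, 90 − 18 = 72→72) → #BD5E48
30%: (236 − 70.8 = 165.2→165, 117 − 35.1 = 81.9→82, 90 − 27 = 63→63) → #A5523F

#D46951, #BD5E48, #A5523F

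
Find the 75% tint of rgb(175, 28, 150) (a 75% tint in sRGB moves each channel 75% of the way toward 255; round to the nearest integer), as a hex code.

#ebc6e5

Lerp each channel 75% toward 255:
  R: 175 + 60 = 235 → 235
  G: 28 + 170.25 = 198.25 → 198
  B: 150 + 0.75×(255−150) = 150 + 78.75 = 228.75 → 229
rgb(235, 198, 229) = #ebc6e5.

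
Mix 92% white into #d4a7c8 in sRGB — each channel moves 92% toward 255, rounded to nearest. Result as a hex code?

#d4a7c8 is rgb(212, 167, 200).
Per channel, c → c + 0.92(255 − c):
  R: 212 + 39.56 = 251.56 → 252
  G: 167 + 80.96 = 247.96 → 248
  B: 200 + 0.92×(255−200) = 200 + 50.6 = 250.6 → 251
rgb(252, 248, 251) = #fcf8fb.

#fcf8fb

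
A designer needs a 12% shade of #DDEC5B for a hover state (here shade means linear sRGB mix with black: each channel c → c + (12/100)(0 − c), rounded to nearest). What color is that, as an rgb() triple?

#DDEC5B is rgb(221, 236, 91).
Per channel, c → c + 0.12(0 − c):
  R: 221 + 0.12×(0−221) = 221 − 26.52 = 194.48 → 194
  G: 236 + 0.12×(0−236) = 236 − 28.32 = 207.68 → 208
  B: 91 + 0.12×(0−91) = 91 − 10.92 = 80.08 → 80

rgb(194, 208, 80)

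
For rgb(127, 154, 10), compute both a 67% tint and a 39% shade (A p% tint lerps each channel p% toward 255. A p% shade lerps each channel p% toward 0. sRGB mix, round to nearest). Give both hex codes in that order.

67% tint:
  R: 127 + 0.67×(255−127) = 127 + 85.76 = 212.76 → 213
  G: 154 + 0.67×(255−154) = 154 + 67.67 = 221.67 → 222
  B: 10 + 0.67×(255−10) = 10 + 164.15 = 174.15 → 174
  → #d5deae
39% shade:
  R: 127 − 49.53 = 77.47 → 77
  G: 154 − 60.06 = 93.94 → 94
  B: 10 − 3.9 = 6.1 → 6
  → #4d5e06

#d5deae, #4d5e06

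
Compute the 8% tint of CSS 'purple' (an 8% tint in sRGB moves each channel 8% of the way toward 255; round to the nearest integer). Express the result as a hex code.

CSS purple is rgb(128, 0, 128).
Per channel, c → c + 0.08(255 − c):
  R: 128 + 10.16 = 138.16 → 138
  G: 0 + 20.4 = 20.4 → 20
  B: 128 + 10.16 = 138.16 → 138
rgb(138, 20, 138) = #8A148A.

#8A148A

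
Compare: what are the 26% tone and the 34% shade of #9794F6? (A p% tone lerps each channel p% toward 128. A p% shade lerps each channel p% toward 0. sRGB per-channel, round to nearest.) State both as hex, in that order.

#918FD7, #6462A2

#9794F6 is rgb(151, 148, 246).
26% tone:
  R: 151 − 5.98 = 145.02 → 145
  G: 148 + 0.26×(128−148) = 148 − 5.2 = 142.8 → 143
  B: 246 + 0.26×(128−246) = 246 − 30.68 = 215.32 → 215
  → #918FD7
34% shade:
  R: 151 − 51.34 = 99.66 → 100
  G: 148 + 0.34×(0−148) = 148 − 50.32 = 97.68 → 98
  B: 246 + 0.34×(0−246) = 246 − 83.64 = 162.36 → 162
  → #6462A2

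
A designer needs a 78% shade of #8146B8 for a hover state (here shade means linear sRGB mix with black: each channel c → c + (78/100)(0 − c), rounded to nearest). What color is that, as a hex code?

#8146B8 is rgb(129, 70, 184).
Per channel, c → c + 0.78(0 − c):
  R: 129 + 0.78×(0−129) = 129 − 100.62 = 28.38 → 28
  G: 70 − 54.6 = 15.4 → 15
  B: 184 − 143.52 = 40.48 → 40
rgb(28, 15, 40) = #1C0F28.

#1C0F28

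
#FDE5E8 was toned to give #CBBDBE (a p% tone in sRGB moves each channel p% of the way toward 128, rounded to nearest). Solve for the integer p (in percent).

40%

#FDE5E8 is rgb(253, 229, 232); #CBBDBE is rgb(203, 189, 190).
On the R channel (widest range): 203 ≈ 253 + (p/100)(128 − 253), so p ≈ 100×(203 − 253)/(128 − 253) = -5000/-125 = 40.00.
p = 40 reproduces all three channels after rounding.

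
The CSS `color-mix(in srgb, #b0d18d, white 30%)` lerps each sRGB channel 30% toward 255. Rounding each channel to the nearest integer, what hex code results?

#c8dfaf

#b0d18d is rgb(176, 209, 141).
Lerp each channel 30% toward 255:
  R: 176 + 0.3×(255−176) = 176 + 23.7 = 199.7 → 200
  G: 209 + 0.3×(255−209) = 209 + 13.8 = 222.8 → 223
  B: 141 + 34.2 = 175.2 → 175
rgb(200, 223, 175) = #c8dfaf.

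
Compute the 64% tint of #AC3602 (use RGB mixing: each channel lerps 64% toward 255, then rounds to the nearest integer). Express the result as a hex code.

#E1B7A4

#AC3602 is rgb(172, 54, 2).
A 64% tint moves each channel 64% toward 255:
  R: 172 + 0.64×(255−172) = 172 + 53.12 = 225.12 → 225
  G: 54 + 128.64 = 182.64 → 183
  B: 2 + 0.64×(255−2) = 2 + 161.92 = 163.92 → 164
rgb(225, 183, 164) = #E1B7A4.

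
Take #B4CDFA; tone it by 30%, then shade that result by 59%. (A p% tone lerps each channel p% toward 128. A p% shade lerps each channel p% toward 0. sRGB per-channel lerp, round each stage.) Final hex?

#434B57

#B4CDFA is rgb(180, 205, 250).
Per channel, c → c + 0.3(128 − c):
  R: 180 + 0.3×(128−180) = 180 − 15.6 = 164.4 → 164
  G: 205 − 23.1 = 181.9 → 182
  B: 250 − 36.6 = 213.4 → 213
After the tone: rgb(164, 182, 213) = #A4B6D5.
Lerp each channel 59% toward 0:
  R: 164 − 96.76 = 67.24 → 67
  G: 182 − 107.38 = 74.62 → 75
  B: 213 + 0.59×(0−213) = 213 − 125.67 = 87.33 → 87
rgb(67, 75, 87) = #434B57.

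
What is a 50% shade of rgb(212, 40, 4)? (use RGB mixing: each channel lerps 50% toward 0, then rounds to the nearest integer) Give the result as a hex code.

Per channel, c → c + 0.5(0 − c):
  R: 212 + 0.5×(0−212) = 212 − 106 = 106 → 106
  G: 40 − 20 = 20 → 20
  B: 4 + 0.5×(0−4) = 4 − 2 = 2 → 2
rgb(106, 20, 2) = #6A1402.

#6A1402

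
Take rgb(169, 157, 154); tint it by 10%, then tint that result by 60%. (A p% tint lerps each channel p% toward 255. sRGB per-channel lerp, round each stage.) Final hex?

A 10% tint moves each channel 10% toward 255:
  R: 169 + 0.1×(255−169) = 169 + 8.6 = 177.6 → 178
  G: 157 + 0.1×(255−157) = 157 + 9.8 = 166.8 → 167
  B: 154 + 0.1×(255−154) = 154 + 10.1 = 164.1 → 164
After the tint: rgb(178, 167, 164) = #b2a7a4.
A 60% tint moves each channel 60% toward 255:
  R: 178 + 46.2 = 224.2 → 224
  G: 167 + 52.8 = 219.8 → 220
  B: 164 + 0.6×(255−164) = 164 + 54.6 = 218.6 → 219
rgb(224, 220, 219) = #e0dcdb.

#e0dcdb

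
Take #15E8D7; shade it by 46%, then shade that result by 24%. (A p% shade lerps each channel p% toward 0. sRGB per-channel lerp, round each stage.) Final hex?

#085F58

#15E8D7 is rgb(21, 232, 215).
Per channel, c → c + 0.46(0 − c):
  R: 21 + 0.46×(0−21) = 21 − 9.66 = 11.34 → 11
  G: 232 − 106.72 = 125.28 → 125
  B: 215 − 98.9 = 116.1 → 116
After the shade: rgb(11, 125, 116) = #0B7D74.
Per channel, c → c + 0.24(0 − c):
  R: 11 + 0.24×(0−11) = 11 − 2.64 = 8.36 → 8
  G: 125 + 0.24×(0−125) = 125 − 30 = 95 → 95
  B: 116 − 27.84 = 88.16 → 88
rgb(8, 95, 88) = #085F58.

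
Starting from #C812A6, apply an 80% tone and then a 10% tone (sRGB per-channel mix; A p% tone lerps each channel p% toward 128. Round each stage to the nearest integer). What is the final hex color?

#C812A6 is rgb(200, 18, 166).
Lerp each channel 80% toward 128:
  R: 200 − 57.6 = 142.4 → 142
  G: 18 + 0.8×(128−18) = 18 + 88 = 106 → 106
  B: 166 − 30.4 = 135.6 → 136
After the tone: rgb(142, 106, 136) = #8E6A88.
Per channel, c → c + 0.1(128 − c):
  R: 142 + 0.1×(128−142) = 142 − 1.4 = 140.6 → 141
  G: 106 + 0.1×(128−106) = 106 + 2.2 = 108.2 → 108
  B: 136 − 0.8 = 135.2 → 135
rgb(141, 108, 135) = #8D6C87.

#8D6C87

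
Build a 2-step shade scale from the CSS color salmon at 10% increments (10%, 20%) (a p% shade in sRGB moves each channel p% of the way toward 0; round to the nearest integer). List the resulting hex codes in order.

#e17367, #c8665b

CSS salmon is rgb(250, 128, 114).
10%: (250 − 25 = 225→225, 128 − 12.8 = 115.2→115, 114 − 11.4 = 102.6→103) → #e17367
20%: (250 − 50 = 200→200, 128 − 25.6 = 102.4→102, 114 − 22.8 = 91.2→91) → #c8665b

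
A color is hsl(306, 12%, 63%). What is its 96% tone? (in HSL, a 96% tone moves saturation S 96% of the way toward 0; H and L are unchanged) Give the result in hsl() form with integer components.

S moves 96% from 12 toward 0: 12 − 11.52 = 0.48 → 0.
H and L are unchanged.

hsl(306, 0%, 63%)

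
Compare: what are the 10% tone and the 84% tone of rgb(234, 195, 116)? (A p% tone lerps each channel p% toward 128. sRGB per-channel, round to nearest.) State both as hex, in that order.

#DFBC75, #918B7E

10% tone:
  R: 234 + 0.1×(128−234) = 234 − 10.6 = 223.4 → 223
  G: 195 + 0.1×(128−195) = 195 − 6.7 = 188.3 → 188
  B: 116 + 0.1×(128−116) = 116 + 1.2 = 117.2 → 117
  → #DFBC75
84% tone:
  R: 234 + 0.84×(128−234) = 234 − 89.04 = 144.96 → 145
  G: 195 + 0.84×(128−195) = 195 − 56.28 = 138.72 → 139
  B: 116 + 10.08 = 126.08 → 126
  → #918B7E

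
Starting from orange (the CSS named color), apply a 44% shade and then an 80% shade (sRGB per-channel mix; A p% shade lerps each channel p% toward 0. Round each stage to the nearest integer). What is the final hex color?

#1d1200

CSS orange is rgb(255, 165, 0).
A 44% shade moves each channel 44% toward 0:
  R: 255 − 112.2 = 142.8 → 143
  G: 165 − 72.6 = 92.4 → 92
  B: 0 + 0.44×(0−0) = 0 + 0 = 0 → 0
After the shade: rgb(143, 92, 0) = #8f5c00.
An 80% shade moves each channel 80% toward 0:
  R: 143 + 0.8×(0−143) = 143 − 114.4 = 28.6 → 29
  G: 92 + 0.8×(0−92) = 92 − 73.6 = 18.4 → 18
  B: 0 + 0.8×(0−0) = 0 + 0 = 0 → 0
rgb(29, 18, 0) = #1d1200.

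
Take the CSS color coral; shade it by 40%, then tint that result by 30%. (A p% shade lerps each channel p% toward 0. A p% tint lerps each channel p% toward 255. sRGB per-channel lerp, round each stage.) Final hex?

CSS coral is rgb(255, 127, 80).
A 40% shade moves each channel 40% toward 0:
  R: 255 − 102 = 153 → 153
  G: 127 + 0.4×(0−127) = 127 − 50.8 = 76.2 → 76
  B: 80 + 0.4×(0−80) = 80 − 32 = 48 → 48
After the shade: rgb(153, 76, 48) = #994c30.
A 30% tint moves each channel 30% toward 255:
  R: 153 + 0.3×(255−153) = 153 + 30.6 = 183.6 → 184
  G: 76 + 0.3×(255−76) = 76 + 53.7 = 129.7 → 130
  B: 48 + 0.3×(255−48) = 48 + 62.1 = 110.1 → 110
rgb(184, 130, 110) = #b8826e.

#b8826e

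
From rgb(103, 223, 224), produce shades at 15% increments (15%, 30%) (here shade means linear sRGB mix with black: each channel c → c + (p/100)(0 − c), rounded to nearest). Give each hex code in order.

#58BEBE, #489C9D

15%: (103 − 15.45 = 87.55→88, 223 − 33.45 = 189.55→190, 224 − 33.6 = 190.4→190) → #58BEBE
30%: (103 − 30.9 = 72.1→72, 223 − 66.9 = 156.1→156, 224 − 67.2 = 156.8→157) → #489C9D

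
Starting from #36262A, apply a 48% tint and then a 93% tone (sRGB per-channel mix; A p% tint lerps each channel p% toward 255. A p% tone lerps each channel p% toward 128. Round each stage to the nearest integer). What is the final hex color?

#36262A is rgb(54, 38, 42).
A 48% tint moves each channel 48% toward 255:
  R: 54 + 0.48×(255−54) = 54 + 96.48 = 150.48 → 150
  G: 38 + 0.48×(255−38) = 38 + 104.16 = 142.16 → 142
  B: 42 + 0.48×(255−42) = 42 + 102.24 = 144.24 → 144
After the tint: rgb(150, 142, 144) = #968E90.
Per channel, c → c + 0.93(128 − c):
  R: 150 + 0.93×(128−150) = 150 − 20.46 = 129.54 → 130
  G: 142 + 0.93×(128−142) = 142 − 13.02 = 128.98 → 129
  B: 144 + 0.93×(128−144) = 144 − 14.88 = 129.12 → 129
rgb(130, 129, 129) = #828181.

#828181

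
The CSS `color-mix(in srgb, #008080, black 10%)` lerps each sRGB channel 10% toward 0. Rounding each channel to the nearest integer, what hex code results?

#007373

#008080 is rgb(0, 128, 128).
A 10% shade moves each channel 10% toward 0:
  R: 0 + 0 = 0 → 0
  G: 128 − 12.8 = 115.2 → 115
  B: 128 − 12.8 = 115.2 → 115
rgb(0, 115, 115) = #007373.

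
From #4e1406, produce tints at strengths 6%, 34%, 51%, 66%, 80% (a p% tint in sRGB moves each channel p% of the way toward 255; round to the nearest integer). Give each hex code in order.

#4e1406 is rgb(78, 20, 6).
6%: (78 + 10.62 = 88.62→89, 20 + 14.1 = 34.1→34, 6 + 14.94 = 20.94→21) → #592215
34%: (78 + 60.18 = 138.18→138, 20 + 79.9 = 99.9→100, 6 + 84.66 = 90.66→91) → #8a645b
51%: (78 + 90.27 = 168.27→168, 20 + 119.85 = 139.85→140, 6 + 126.99 = 132.99→133) → #a88c85
66%: (78 + 116.82 = 194.82→195, 20 + 155.1 = 175.1→175, 6 + 164.34 = 170.34→170) → #c3afaa
80%: (78 + 141.6 = 219.6→220, 20 + 188 = 208→208, 6 + 199.2 = 205.2→205) → #dcd0cd

#592215, #8a645b, #a88c85, #c3afaa, #dcd0cd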